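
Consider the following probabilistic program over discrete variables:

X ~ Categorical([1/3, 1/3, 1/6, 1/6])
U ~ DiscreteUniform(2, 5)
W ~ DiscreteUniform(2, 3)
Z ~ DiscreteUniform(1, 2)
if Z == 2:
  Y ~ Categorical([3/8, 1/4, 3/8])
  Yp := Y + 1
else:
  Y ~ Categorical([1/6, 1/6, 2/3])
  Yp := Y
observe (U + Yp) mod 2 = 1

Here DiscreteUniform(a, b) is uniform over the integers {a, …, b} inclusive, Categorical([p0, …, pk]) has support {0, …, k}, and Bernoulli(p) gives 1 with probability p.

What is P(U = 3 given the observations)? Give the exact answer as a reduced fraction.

P(U = 3 | obs) = 13/48

Enumerate traces; 96 have nonzero weight after conditioning:
  (X=0, U=2, W=2, Z=1, Y=1) weight 1/288
  (X=0, U=2, W=2, Z=2, Y=0) weight 1/128
  (X=0, U=2, W=2, Z=2, Y=2) weight 1/128
  (X=0, U=2, W=3, Z=1, Y=1) weight 1/288
  (X=0, U=2, W=3, Z=2, Y=0) weight 1/128
  (X=0, U=2, W=3, Z=2, Y=2) weight 1/128
  (X=0, U=3, W=2, Z=1, Y=0) weight 1/288
  (X=0, U=3, W=2, Z=1, Y=2) weight 1/72
  (X=0, U=4, W=2, Z=1, Y=1) weight 1/288
  (X=0, U=5, W=2, Z=1, Y=0) weight 1/288
  … 86 more
Group by U:
  weight(U=2) = 11/96
  weight(U=3) = 13/96
  weight(U=4) = 11/96
  weight(U=5) = 13/96
Total weight = 11/96 + 13/96 + 11/96 + 13/96 = 1/2
P(U=2 | obs) = 11/96 / 1/2 = 11/48
P(U=3 | obs) = 13/96 / 1/2 = 13/48
P(U=4 | obs) = 11/96 / 1/2 = 11/48
P(U=5 | obs) = 13/96 / 1/2 = 13/48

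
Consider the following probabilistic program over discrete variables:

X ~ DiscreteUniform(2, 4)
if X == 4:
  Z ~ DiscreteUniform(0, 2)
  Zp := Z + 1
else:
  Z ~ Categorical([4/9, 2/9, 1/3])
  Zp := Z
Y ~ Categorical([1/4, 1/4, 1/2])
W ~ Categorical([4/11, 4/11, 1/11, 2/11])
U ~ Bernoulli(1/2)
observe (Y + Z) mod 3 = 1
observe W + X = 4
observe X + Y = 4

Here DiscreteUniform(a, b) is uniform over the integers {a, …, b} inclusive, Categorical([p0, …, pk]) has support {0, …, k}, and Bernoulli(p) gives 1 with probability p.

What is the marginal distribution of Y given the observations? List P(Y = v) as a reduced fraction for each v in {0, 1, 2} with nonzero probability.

P(Y=0) = 6/17, P(Y=1) = 8/17, P(Y=2) = 3/17

Enumerate traces; 6 have nonzero weight after conditioning:
  (X=2, Z=2, Y=2, W=2, U=0) weight 1/396
  (X=2, Z=2, Y=2, W=2, U=1) weight 1/396
  (X=3, Z=0, Y=1, W=1, U=0) weight 2/297
  (X=3, Z=0, Y=1, W=1, U=1) weight 2/297
  (X=4, Z=1, Y=0, W=0, U=0) weight 1/198
  (X=4, Z=1, Y=0, W=0, U=1) weight 1/198
Group by Y:
  weight(Y=0) = 1/99
  weight(Y=1) = 4/297
  weight(Y=2) = 1/198
Total weight = 1/99 + 4/297 + 1/198 = 17/594
P(Y=0 | obs) = 1/99 / 17/594 = 6/17
P(Y=1 | obs) = 4/297 / 17/594 = 8/17
P(Y=2 | obs) = 1/198 / 17/594 = 3/17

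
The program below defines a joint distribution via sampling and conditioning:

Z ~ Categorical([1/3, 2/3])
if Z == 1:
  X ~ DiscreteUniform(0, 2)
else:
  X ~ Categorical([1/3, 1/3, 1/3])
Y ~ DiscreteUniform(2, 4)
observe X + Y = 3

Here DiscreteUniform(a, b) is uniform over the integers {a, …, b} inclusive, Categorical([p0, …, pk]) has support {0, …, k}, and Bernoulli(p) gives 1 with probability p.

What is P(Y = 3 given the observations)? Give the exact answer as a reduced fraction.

Enumerate traces; 4 have nonzero weight after conditioning:
  (Z=0, X=0, Y=3) weight 1/27
  (Z=0, X=1, Y=2) weight 1/27
  (Z=1, X=0, Y=3) weight 2/27
  (Z=1, X=1, Y=2) weight 2/27
Group by Y:
  weight(Y=2) = 1/9
  weight(Y=3) = 1/9
Total weight = 1/9 + 1/9 = 2/9
P(Y=2 | obs) = 1/9 / 2/9 = 1/2
P(Y=3 | obs) = 1/9 / 2/9 = 1/2

P(Y = 3 | obs) = 1/2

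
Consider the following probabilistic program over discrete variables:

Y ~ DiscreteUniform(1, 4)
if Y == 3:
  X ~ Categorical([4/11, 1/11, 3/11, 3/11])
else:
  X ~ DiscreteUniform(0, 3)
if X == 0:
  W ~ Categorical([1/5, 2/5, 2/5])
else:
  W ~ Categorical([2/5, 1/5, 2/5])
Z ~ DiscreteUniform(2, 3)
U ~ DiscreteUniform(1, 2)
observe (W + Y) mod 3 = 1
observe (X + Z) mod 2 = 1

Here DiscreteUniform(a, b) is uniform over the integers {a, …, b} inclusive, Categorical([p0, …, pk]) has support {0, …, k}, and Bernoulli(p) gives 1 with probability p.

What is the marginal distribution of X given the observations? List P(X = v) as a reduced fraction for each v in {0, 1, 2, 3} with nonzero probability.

Enumerate traces; 32 have nonzero weight after conditioning:
  (Y=1, X=0, W=0, Z=3, U=1) weight 1/320
  (Y=1, X=0, W=0, Z=3, U=2) weight 1/320
  (Y=1, X=1, W=0, Z=2, U=1) weight 1/160
  (Y=1, X=1, W=0, Z=2, U=2) weight 1/160
  (Y=1, X=2, W=0, Z=3, U=1) weight 1/160
  (Y=1, X=2, W=0, Z=3, U=2) weight 1/160
  (Y=1, X=3, W=0, Z=2, U=1) weight 1/160
  (Y=1, X=3, W=0, Z=2, U=2) weight 1/160
  … 24 more
Group by X:
  weight(X=0) = 19/440
  weight(X=1) = 7/176
  weight(X=2) = 39/880
  weight(X=3) = 39/880
Total weight = 19/440 + 7/176 + 39/880 + 39/880 = 151/880
P(X=0 | obs) = 19/440 / 151/880 = 38/151
P(X=1 | obs) = 7/176 / 151/880 = 35/151
P(X=2 | obs) = 39/880 / 151/880 = 39/151
P(X=3 | obs) = 39/880 / 151/880 = 39/151

P(X=0) = 38/151, P(X=1) = 35/151, P(X=2) = 39/151, P(X=3) = 39/151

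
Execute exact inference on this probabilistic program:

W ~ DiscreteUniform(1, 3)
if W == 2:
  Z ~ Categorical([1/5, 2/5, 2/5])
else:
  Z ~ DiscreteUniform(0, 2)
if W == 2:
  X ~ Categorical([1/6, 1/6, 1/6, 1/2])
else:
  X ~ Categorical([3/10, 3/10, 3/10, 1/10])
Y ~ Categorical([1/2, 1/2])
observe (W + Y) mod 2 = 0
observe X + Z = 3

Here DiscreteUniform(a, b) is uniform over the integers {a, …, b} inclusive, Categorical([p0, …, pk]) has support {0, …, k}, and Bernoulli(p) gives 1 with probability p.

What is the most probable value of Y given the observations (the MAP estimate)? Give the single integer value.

argmax_v P(Y = v | obs) = 1

Enumerate traces; 9 have nonzero weight after conditioning:
  (W=1, Z=0, X=3, Y=1) weight 1/180
  (W=1, Z=1, X=2, Y=1) weight 1/60
  (W=1, Z=2, X=1, Y=1) weight 1/60
  (W=2, Z=0, X=3, Y=0) weight 1/60
  (W=2, Z=1, X=2, Y=0) weight 1/90
  (W=2, Z=2, X=1, Y=0) weight 1/90
  (W=3, Z=0, X=3, Y=1) weight 1/180
  (W=3, Z=1, X=2, Y=1) weight 1/60
  … 1 more
Group by Y:
  weight(Y=0) = 7/180
  weight(Y=1) = 7/90
Total weight = 7/180 + 7/90 = 7/60
P(Y=0 | obs) = 7/180 / 7/60 = 1/3
P(Y=1 | obs) = 7/90 / 7/60 = 2/3
argmax = 1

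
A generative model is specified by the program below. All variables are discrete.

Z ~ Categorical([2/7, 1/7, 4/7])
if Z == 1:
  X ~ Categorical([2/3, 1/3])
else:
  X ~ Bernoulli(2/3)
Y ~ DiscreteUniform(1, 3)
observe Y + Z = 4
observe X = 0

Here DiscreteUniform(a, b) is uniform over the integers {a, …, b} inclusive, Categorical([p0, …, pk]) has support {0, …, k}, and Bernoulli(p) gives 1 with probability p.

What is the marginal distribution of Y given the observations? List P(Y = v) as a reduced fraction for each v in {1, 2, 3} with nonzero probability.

Enumerate traces; 2 have nonzero weight after conditioning:
  (Z=1, X=0, Y=3) weight 2/63
  (Z=2, X=0, Y=2) weight 4/63
Group by Y:
  weight(Y=2) = 4/63
  weight(Y=3) = 2/63
Total weight = 4/63 + 2/63 = 2/21
P(Y=2 | obs) = 4/63 / 2/21 = 2/3
P(Y=3 | obs) = 2/63 / 2/21 = 1/3

P(Y=2) = 2/3, P(Y=3) = 1/3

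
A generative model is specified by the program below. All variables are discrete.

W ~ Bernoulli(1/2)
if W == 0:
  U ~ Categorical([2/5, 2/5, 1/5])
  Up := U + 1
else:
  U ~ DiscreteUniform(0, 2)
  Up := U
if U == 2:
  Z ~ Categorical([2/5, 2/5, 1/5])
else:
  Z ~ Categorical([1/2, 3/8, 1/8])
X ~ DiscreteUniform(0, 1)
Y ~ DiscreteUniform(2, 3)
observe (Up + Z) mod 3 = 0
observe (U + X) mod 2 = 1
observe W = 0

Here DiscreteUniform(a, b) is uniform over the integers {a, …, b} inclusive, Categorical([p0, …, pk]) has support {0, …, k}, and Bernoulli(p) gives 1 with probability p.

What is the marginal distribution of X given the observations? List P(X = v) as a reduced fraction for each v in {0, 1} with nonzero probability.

P(X=0) = 15/28, P(X=1) = 13/28

Enumerate traces; 6 have nonzero weight after conditioning:
  (W=0, U=0, Z=2, X=1, Y=2) weight 1/160
  (W=0, U=0, Z=2, X=1, Y=3) weight 1/160
  (W=0, U=1, Z=1, X=0, Y=2) weight 3/160
  (W=0, U=1, Z=1, X=0, Y=3) weight 3/160
  (W=0, U=2, Z=0, X=1, Y=2) weight 1/100
  (W=0, U=2, Z=0, X=1, Y=3) weight 1/100
Group by X:
  weight(X=0) = 3/80
  weight(X=1) = 13/400
Total weight = 3/80 + 13/400 = 7/100
P(X=0 | obs) = 3/80 / 7/100 = 15/28
P(X=1 | obs) = 13/400 / 7/100 = 13/28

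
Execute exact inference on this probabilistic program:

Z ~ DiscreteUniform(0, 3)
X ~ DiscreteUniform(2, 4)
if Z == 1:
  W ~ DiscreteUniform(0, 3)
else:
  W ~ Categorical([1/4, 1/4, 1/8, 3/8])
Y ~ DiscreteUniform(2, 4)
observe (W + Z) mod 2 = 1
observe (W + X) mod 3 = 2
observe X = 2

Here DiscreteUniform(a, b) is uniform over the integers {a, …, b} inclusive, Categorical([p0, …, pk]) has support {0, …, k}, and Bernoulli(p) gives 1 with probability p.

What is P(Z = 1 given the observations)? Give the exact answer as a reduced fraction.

P(Z = 1 | obs) = 1/5

Enumerate traces; 12 have nonzero weight after conditioning:
  (Z=0, X=2, W=3, Y=2) weight 1/96
  (Z=0, X=2, W=3, Y=3) weight 1/96
  (Z=0, X=2, W=3, Y=4) weight 1/96
  (Z=1, X=2, W=0, Y=2) weight 1/144
  (Z=1, X=2, W=0, Y=3) weight 1/144
  (Z=1, X=2, W=0, Y=4) weight 1/144
  (Z=2, X=2, W=3, Y=2) weight 1/96
  (Z=2, X=2, W=3, Y=3) weight 1/96
  (Z=3, X=2, W=0, Y=2) weight 1/144
  … 3 more
Group by Z:
  weight(Z=0) = 1/32
  weight(Z=1) = 1/48
  weight(Z=2) = 1/32
  weight(Z=3) = 1/48
Total weight = 1/32 + 1/48 + 1/32 + 1/48 = 5/48
P(Z=0 | obs) = 1/32 / 5/48 = 3/10
P(Z=1 | obs) = 1/48 / 5/48 = 1/5
P(Z=2 | obs) = 1/32 / 5/48 = 3/10
P(Z=3 | obs) = 1/48 / 5/48 = 1/5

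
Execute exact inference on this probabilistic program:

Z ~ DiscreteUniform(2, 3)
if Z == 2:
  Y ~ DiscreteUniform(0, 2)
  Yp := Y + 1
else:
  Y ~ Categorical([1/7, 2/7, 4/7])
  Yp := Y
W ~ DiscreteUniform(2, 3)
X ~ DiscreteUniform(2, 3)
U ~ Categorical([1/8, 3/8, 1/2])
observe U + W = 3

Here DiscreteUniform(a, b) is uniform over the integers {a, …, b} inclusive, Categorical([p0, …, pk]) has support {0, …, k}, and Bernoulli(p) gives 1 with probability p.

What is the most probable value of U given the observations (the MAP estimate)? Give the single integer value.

argmax_v P(U = v | obs) = 1

Enumerate traces; 24 have nonzero weight after conditioning:
  (Z=2, Y=0, W=2, X=2, U=1) weight 1/64
  (Z=2, Y=0, W=2, X=3, U=1) weight 1/64
  (Z=2, Y=0, W=3, X=2, U=0) weight 1/192
  (Z=2, Y=0, W=3, X=3, U=0) weight 1/192
  (Z=2, Y=1, W=2, X=2, U=1) weight 1/64
  (Z=2, Y=1, W=2, X=3, U=1) weight 1/64
  (Z=2, Y=1, W=3, X=2, U=0) weight 1/192
  (Z=2, Y=1, W=3, X=3, U=0) weight 1/192
  … 16 more
Group by U:
  weight(U=0) = 1/16
  weight(U=1) = 3/16
Total weight = 1/16 + 3/16 = 1/4
P(U=0 | obs) = 1/16 / 1/4 = 1/4
P(U=1 | obs) = 3/16 / 1/4 = 3/4
argmax = 1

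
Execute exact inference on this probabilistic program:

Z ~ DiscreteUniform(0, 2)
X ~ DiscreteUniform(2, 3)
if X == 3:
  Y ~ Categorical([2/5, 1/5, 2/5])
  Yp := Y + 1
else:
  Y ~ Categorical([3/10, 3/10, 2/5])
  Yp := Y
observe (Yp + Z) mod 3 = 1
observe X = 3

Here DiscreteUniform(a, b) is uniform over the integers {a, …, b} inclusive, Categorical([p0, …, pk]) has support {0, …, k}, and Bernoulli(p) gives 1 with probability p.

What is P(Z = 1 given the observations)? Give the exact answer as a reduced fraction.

Enumerate traces; 3 have nonzero weight after conditioning:
  (Z=0, X=3, Y=0) weight 1/15
  (Z=1, X=3, Y=2) weight 1/15
  (Z=2, X=3, Y=1) weight 1/30
Group by Z:
  weight(Z=0) = 1/15
  weight(Z=1) = 1/15
  weight(Z=2) = 1/30
Total weight = 1/15 + 1/15 + 1/30 = 1/6
P(Z=0 | obs) = 1/15 / 1/6 = 2/5
P(Z=1 | obs) = 1/15 / 1/6 = 2/5
P(Z=2 | obs) = 1/30 / 1/6 = 1/5

P(Z = 1 | obs) = 2/5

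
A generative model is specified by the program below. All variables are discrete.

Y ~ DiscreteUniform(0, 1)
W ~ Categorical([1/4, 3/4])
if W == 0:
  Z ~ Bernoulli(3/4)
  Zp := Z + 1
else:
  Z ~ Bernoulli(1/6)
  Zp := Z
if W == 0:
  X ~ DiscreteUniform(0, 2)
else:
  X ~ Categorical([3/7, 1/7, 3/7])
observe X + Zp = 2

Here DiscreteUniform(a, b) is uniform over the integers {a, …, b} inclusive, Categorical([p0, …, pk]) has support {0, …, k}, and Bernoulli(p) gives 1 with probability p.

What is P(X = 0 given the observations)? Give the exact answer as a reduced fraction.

Enumerate traces; 8 have nonzero weight after conditioning:
  (Y=0, W=0, Z=0, X=1) weight 1/96
  (Y=0, W=0, Z=1, X=0) weight 1/32
  (Y=0, W=1, Z=0, X=2) weight 15/112
  (Y=0, W=1, Z=1, X=1) weight 1/112
  (Y=1, W=0, Z=0, X=1) weight 1/96
  (Y=1, W=0, Z=1, X=0) weight 1/32
  (Y=1, W=1, Z=0, X=2) weight 15/112
  (Y=1, W=1, Z=1, X=1) weight 1/112
Group by X:
  weight(X=0) = 1/16
  weight(X=1) = 13/336
  weight(X=2) = 15/56
Total weight = 1/16 + 13/336 + 15/56 = 31/84
P(X=0 | obs) = 1/16 / 31/84 = 21/124
P(X=1 | obs) = 13/336 / 31/84 = 13/124
P(X=2 | obs) = 15/56 / 31/84 = 45/62

P(X = 0 | obs) = 21/124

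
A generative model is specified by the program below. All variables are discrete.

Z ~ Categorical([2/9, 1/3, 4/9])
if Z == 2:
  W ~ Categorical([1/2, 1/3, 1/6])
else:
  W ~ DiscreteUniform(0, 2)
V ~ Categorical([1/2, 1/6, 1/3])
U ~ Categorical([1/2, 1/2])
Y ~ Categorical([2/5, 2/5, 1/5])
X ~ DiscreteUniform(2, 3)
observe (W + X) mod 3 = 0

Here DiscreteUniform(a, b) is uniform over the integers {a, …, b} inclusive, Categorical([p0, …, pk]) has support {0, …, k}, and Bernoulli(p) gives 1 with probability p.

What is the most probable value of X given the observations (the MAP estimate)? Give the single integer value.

argmax_v P(X = v | obs) = 3

Enumerate traces; 108 have nonzero weight after conditioning:
  (Z=0, W=0, V=0, U=0, Y=0, X=3) weight 1/270
  (Z=0, W=0, V=0, U=0, Y=1, X=3) weight 1/270
  (Z=0, W=0, V=0, U=0, Y=2, X=3) weight 1/540
  (Z=0, W=0, V=0, U=1, Y=0, X=3) weight 1/270
  (Z=0, W=0, V=0, U=1, Y=1, X=3) weight 1/270
  (Z=0, W=0, V=0, U=1, Y=2, X=3) weight 1/540
  (Z=0, W=0, V=1, U=0, Y=0, X=3) weight 1/810
  (Z=0, W=0, V=1, U=0, Y=1, X=3) weight 1/810
  (Z=0, W=1, V=0, U=0, Y=0, X=2) weight 1/270
  … 99 more
Group by X:
  weight(X=2) = 1/6
  weight(X=3) = 11/54
Total weight = 1/6 + 11/54 = 10/27
P(X=2 | obs) = 1/6 / 10/27 = 9/20
P(X=3 | obs) = 11/54 / 10/27 = 11/20
argmax = 3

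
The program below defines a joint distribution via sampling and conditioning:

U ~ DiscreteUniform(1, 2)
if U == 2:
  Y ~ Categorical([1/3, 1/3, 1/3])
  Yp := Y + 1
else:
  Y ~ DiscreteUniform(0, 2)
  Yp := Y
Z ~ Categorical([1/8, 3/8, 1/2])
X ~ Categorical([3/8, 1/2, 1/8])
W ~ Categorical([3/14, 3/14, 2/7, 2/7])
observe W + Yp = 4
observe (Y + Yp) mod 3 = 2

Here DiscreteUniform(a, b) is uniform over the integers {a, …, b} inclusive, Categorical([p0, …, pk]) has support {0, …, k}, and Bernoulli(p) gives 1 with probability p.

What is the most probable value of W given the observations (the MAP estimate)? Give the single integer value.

Enumerate traces; 18 have nonzero weight after conditioning:
  (U=1, Y=1, Z=0, X=0, W=3) weight 1/448
  (U=1, Y=1, Z=0, X=1, W=3) weight 1/336
  (U=1, Y=1, Z=0, X=2, W=3) weight 1/1344
  (U=1, Y=1, Z=1, X=0, W=3) weight 3/448
  (U=1, Y=1, Z=1, X=1, W=3) weight 1/112
  (U=1, Y=1, Z=1, X=2, W=3) weight 1/448
  (U=1, Y=1, Z=2, X=0, W=3) weight 1/112
  (U=1, Y=1, Z=2, X=1, W=3) weight 1/84
  (U=2, Y=2, Z=0, X=0, W=1) weight 3/1792
  … 9 more
Group by W:
  weight(W=1) = 1/28
  weight(W=3) = 1/21
Total weight = 1/28 + 1/21 = 1/12
P(W=1 | obs) = 1/28 / 1/12 = 3/7
P(W=3 | obs) = 1/21 / 1/12 = 4/7
argmax = 3

argmax_v P(W = v | obs) = 3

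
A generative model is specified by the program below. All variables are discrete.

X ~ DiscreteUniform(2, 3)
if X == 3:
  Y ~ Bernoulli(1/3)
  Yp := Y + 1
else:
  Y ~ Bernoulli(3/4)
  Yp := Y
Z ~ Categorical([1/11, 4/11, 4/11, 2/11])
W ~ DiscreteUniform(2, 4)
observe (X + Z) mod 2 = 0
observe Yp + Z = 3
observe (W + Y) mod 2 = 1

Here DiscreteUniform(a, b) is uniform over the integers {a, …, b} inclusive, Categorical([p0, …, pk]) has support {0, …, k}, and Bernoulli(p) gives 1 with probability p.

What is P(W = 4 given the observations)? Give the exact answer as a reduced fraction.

P(W = 4 | obs) = 1/2

Enumerate traces; 4 have nonzero weight after conditioning:
  (X=2, Y=1, Z=2, W=2) weight 1/22
  (X=2, Y=1, Z=2, W=4) weight 1/22
  (X=3, Y=1, Z=1, W=2) weight 2/99
  (X=3, Y=1, Z=1, W=4) weight 2/99
Group by W:
  weight(W=2) = 13/198
  weight(W=4) = 13/198
Total weight = 13/198 + 13/198 = 13/99
P(W=2 | obs) = 13/198 / 13/99 = 1/2
P(W=4 | obs) = 13/198 / 13/99 = 1/2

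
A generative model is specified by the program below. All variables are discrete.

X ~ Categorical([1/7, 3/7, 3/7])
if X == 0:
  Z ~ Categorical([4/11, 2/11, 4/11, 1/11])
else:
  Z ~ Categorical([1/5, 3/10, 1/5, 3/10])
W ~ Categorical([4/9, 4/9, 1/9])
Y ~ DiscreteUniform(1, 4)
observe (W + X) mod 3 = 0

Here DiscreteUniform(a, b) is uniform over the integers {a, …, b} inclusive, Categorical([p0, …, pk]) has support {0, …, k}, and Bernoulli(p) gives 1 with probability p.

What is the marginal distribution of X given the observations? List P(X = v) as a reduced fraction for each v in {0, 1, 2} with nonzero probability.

P(X=0) = 4/19, P(X=1) = 3/19, P(X=2) = 12/19

Enumerate traces; 48 have nonzero weight after conditioning:
  (X=0, Z=0, W=0, Y=1) weight 4/693
  (X=0, Z=0, W=0, Y=2) weight 4/693
  (X=0, Z=0, W=0, Y=3) weight 4/693
  (X=0, Z=0, W=0, Y=4) weight 4/693
  (X=0, Z=1, W=0, Y=1) weight 2/693
  (X=0, Z=1, W=0, Y=2) weight 2/693
  (X=0, Z=1, W=0, Y=3) weight 2/693
  (X=0, Z=1, W=0, Y=4) weight 2/693
  (X=1, Z=0, W=2, Y=1) weight 1/420
  (X=2, Z=0, W=1, Y=1) weight 1/105
  … 38 more
Group by X:
  weight(X=0) = 4/63
  weight(X=1) = 1/21
  weight(X=2) = 4/21
Total weight = 4/63 + 1/21 + 4/21 = 19/63
P(X=0 | obs) = 4/63 / 19/63 = 4/19
P(X=1 | obs) = 1/21 / 19/63 = 3/19
P(X=2 | obs) = 4/21 / 19/63 = 12/19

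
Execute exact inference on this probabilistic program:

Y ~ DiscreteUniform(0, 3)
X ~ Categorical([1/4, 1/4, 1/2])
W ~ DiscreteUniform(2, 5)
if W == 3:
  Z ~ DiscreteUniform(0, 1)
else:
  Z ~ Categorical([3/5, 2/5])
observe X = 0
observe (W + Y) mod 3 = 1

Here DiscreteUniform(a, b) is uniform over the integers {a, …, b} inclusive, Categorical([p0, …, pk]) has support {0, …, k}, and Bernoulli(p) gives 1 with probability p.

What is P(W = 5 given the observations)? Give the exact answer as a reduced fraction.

P(W = 5 | obs) = 1/5

Enumerate traces; 10 have nonzero weight after conditioning:
  (Y=0, X=0, W=4, Z=0) weight 3/320
  (Y=0, X=0, W=4, Z=1) weight 1/160
  (Y=1, X=0, W=3, Z=0) weight 1/128
  (Y=1, X=0, W=3, Z=1) weight 1/128
  (Y=2, X=0, W=2, Z=0) weight 3/320
  (Y=2, X=0, W=2, Z=1) weight 1/160
  (Y=2, X=0, W=5, Z=0) weight 3/320
  (Y=2, X=0, W=5, Z=1) weight 1/160
  … 2 more
Group by W:
  weight(W=2) = 1/64
  weight(W=3) = 1/64
  weight(W=4) = 1/32
  weight(W=5) = 1/64
Total weight = 1/64 + 1/64 + 1/32 + 1/64 = 5/64
P(W=2 | obs) = 1/64 / 5/64 = 1/5
P(W=3 | obs) = 1/64 / 5/64 = 1/5
P(W=4 | obs) = 1/32 / 5/64 = 2/5
P(W=5 | obs) = 1/64 / 5/64 = 1/5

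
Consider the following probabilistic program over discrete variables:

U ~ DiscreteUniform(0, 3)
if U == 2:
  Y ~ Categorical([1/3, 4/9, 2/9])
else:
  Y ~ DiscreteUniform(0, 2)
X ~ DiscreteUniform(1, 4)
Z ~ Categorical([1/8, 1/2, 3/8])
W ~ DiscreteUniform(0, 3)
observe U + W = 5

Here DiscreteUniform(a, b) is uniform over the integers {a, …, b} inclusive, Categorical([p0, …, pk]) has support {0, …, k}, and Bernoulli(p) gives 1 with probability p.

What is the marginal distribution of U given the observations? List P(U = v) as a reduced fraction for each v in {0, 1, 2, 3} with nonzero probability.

P(U=2) = 1/2, P(U=3) = 1/2

Enumerate traces; 72 have nonzero weight after conditioning:
  (U=2, Y=0, X=1, Z=0, W=3) weight 1/1536
  (U=2, Y=0, X=1, Z=1, W=3) weight 1/384
  (U=2, Y=0, X=1, Z=2, W=3) weight 1/512
  (U=2, Y=0, X=2, Z=0, W=3) weight 1/1536
  (U=2, Y=0, X=2, Z=1, W=3) weight 1/384
  (U=2, Y=0, X=2, Z=2, W=3) weight 1/512
  (U=2, Y=0, X=3, Z=0, W=3) weight 1/1536
  (U=2, Y=0, X=3, Z=1, W=3) weight 1/384
  (U=3, Y=0, X=1, Z=0, W=2) weight 1/1536
  … 63 more
Group by U:
  weight(U=2) = 1/16
  weight(U=3) = 1/16
Total weight = 1/16 + 1/16 = 1/8
P(U=2 | obs) = 1/16 / 1/8 = 1/2
P(U=3 | obs) = 1/16 / 1/8 = 1/2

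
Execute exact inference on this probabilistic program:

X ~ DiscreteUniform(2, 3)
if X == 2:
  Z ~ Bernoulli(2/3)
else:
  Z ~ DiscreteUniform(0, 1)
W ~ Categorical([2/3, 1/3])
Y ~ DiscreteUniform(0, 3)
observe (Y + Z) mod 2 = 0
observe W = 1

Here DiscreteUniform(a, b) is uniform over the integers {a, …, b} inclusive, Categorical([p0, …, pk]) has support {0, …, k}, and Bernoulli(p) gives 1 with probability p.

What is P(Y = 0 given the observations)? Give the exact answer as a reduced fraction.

P(Y = 0 | obs) = 5/24

Enumerate traces; 8 have nonzero weight after conditioning:
  (X=2, Z=0, W=1, Y=0) weight 1/72
  (X=2, Z=0, W=1, Y=2) weight 1/72
  (X=2, Z=1, W=1, Y=1) weight 1/36
  (X=2, Z=1, W=1, Y=3) weight 1/36
  (X=3, Z=0, W=1, Y=0) weight 1/48
  (X=3, Z=0, W=1, Y=2) weight 1/48
  (X=3, Z=1, W=1, Y=1) weight 1/48
  (X=3, Z=1, W=1, Y=3) weight 1/48
Group by Y:
  weight(Y=0) = 5/144
  weight(Y=1) = 7/144
  weight(Y=2) = 5/144
  weight(Y=3) = 7/144
Total weight = 5/144 + 7/144 + 5/144 + 7/144 = 1/6
P(Y=0 | obs) = 5/144 / 1/6 = 5/24
P(Y=1 | obs) = 7/144 / 1/6 = 7/24
P(Y=2 | obs) = 5/144 / 1/6 = 5/24
P(Y=3 | obs) = 7/144 / 1/6 = 7/24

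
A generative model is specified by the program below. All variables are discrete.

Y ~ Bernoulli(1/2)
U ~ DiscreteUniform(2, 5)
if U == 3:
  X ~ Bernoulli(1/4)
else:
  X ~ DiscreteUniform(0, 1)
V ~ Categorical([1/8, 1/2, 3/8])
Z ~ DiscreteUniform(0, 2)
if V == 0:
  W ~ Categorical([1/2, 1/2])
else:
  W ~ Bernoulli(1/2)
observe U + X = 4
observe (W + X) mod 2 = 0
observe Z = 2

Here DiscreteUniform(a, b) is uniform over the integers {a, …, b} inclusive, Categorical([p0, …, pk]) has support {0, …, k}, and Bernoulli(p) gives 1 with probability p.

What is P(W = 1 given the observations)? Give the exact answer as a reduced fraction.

Enumerate traces; 12 have nonzero weight after conditioning:
  (Y=0, U=3, X=1, V=0, Z=2, W=1) weight 1/1536
  (Y=0, U=3, X=1, V=1, Z=2, W=1) weight 1/384
  (Y=0, U=3, X=1, V=2, Z=2, W=1) weight 1/512
  (Y=0, U=4, X=0, V=0, Z=2, W=0) weight 1/768
  (Y=0, U=4, X=0, V=1, Z=2, W=0) weight 1/192
  (Y=0, U=4, X=0, V=2, Z=2, W=0) weight 1/256
  (Y=1, U=3, X=1, V=0, Z=2, W=1) weight 1/1536
  (Y=1, U=3, X=1, V=1, Z=2, W=1) weight 1/384
  … 4 more
Group by W:
  weight(W=0) = 1/48
  weight(W=1) = 1/96
Total weight = 1/48 + 1/96 = 1/32
P(W=0 | obs) = 1/48 / 1/32 = 2/3
P(W=1 | obs) = 1/96 / 1/32 = 1/3

P(W = 1 | obs) = 1/3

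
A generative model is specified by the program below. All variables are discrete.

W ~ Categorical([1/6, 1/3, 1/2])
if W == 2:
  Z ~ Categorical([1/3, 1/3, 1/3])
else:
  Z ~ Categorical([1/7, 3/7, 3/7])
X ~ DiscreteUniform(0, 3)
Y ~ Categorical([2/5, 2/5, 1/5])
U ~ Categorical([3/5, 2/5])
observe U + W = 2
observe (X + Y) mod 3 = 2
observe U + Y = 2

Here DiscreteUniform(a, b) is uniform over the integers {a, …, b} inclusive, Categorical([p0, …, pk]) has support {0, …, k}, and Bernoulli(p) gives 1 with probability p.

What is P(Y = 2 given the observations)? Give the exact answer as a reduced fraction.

P(Y = 2 | obs) = 9/13

Enumerate traces; 9 have nonzero weight after conditioning:
  (W=1, Z=0, X=1, Y=1, U=1) weight 1/525
  (W=1, Z=1, X=1, Y=1, U=1) weight 1/175
  (W=1, Z=2, X=1, Y=1, U=1) weight 1/175
  (W=2, Z=0, X=0, Y=2, U=0) weight 1/200
  (W=2, Z=0, X=3, Y=2, U=0) weight 1/200
  (W=2, Z=1, X=0, Y=2, U=0) weight 1/200
  (W=2, Z=1, X=3, Y=2, U=0) weight 1/200
  (W=2, Z=2, X=0, Y=2, U=0) weight 1/200
  … 1 more
Group by Y:
  weight(Y=1) = 1/75
  weight(Y=2) = 3/100
Total weight = 1/75 + 3/100 = 13/300
P(Y=1 | obs) = 1/75 / 13/300 = 4/13
P(Y=2 | obs) = 3/100 / 13/300 = 9/13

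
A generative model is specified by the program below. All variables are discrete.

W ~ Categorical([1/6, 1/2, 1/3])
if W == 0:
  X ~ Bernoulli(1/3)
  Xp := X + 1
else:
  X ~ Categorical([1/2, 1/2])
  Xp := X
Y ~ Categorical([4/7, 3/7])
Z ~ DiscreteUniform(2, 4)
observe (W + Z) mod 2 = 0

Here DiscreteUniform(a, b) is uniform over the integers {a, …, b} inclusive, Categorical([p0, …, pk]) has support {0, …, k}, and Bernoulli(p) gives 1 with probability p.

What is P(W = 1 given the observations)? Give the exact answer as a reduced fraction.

Enumerate traces; 20 have nonzero weight after conditioning:
  (W=0, X=0, Y=0, Z=2) weight 4/189
  (W=0, X=0, Y=0, Z=4) weight 4/189
  (W=0, X=0, Y=1, Z=2) weight 1/63
  (W=0, X=0, Y=1, Z=4) weight 1/63
  (W=0, X=1, Y=0, Z=2) weight 2/189
  (W=0, X=1, Y=0, Z=4) weight 2/189
  (W=0, X=1, Y=1, Z=2) weight 1/126
  (W=0, X=1, Y=1, Z=4) weight 1/126
  (W=1, X=0, Y=0, Z=3) weight 1/21
  (W=2, X=0, Y=0, Z=2) weight 2/63
  … 10 more
Group by W:
  weight(W=0) = 1/9
  weight(W=1) = 1/6
  weight(W=2) = 2/9
Total weight = 1/9 + 1/6 + 2/9 = 1/2
P(W=0 | obs) = 1/9 / 1/2 = 2/9
P(W=1 | obs) = 1/6 / 1/2 = 1/3
P(W=2 | obs) = 2/9 / 1/2 = 4/9

P(W = 1 | obs) = 1/3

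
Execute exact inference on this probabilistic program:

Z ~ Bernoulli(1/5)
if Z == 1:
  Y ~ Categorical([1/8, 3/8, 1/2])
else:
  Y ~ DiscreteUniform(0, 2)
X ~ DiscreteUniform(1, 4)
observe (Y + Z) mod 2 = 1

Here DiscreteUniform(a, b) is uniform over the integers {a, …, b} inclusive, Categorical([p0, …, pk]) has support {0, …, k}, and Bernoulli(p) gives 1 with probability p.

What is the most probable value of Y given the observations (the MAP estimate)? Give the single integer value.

argmax_v P(Y = v | obs) = 1

Enumerate traces; 12 have nonzero weight after conditioning:
  (Z=0, Y=1, X=1) weight 1/15
  (Z=0, Y=1, X=2) weight 1/15
  (Z=0, Y=1, X=3) weight 1/15
  (Z=0, Y=1, X=4) weight 1/15
  (Z=1, Y=0, X=1) weight 1/160
  (Z=1, Y=0, X=2) weight 1/160
  (Z=1, Y=0, X=3) weight 1/160
  (Z=1, Y=0, X=4) weight 1/160
  (Z=1, Y=2, X=1) weight 1/40
  … 3 more
Group by Y:
  weight(Y=0) = 1/40
  weight(Y=1) = 4/15
  weight(Y=2) = 1/10
Total weight = 1/40 + 4/15 + 1/10 = 47/120
P(Y=0 | obs) = 1/40 / 47/120 = 3/47
P(Y=1 | obs) = 4/15 / 47/120 = 32/47
P(Y=2 | obs) = 1/10 / 47/120 = 12/47
argmax = 1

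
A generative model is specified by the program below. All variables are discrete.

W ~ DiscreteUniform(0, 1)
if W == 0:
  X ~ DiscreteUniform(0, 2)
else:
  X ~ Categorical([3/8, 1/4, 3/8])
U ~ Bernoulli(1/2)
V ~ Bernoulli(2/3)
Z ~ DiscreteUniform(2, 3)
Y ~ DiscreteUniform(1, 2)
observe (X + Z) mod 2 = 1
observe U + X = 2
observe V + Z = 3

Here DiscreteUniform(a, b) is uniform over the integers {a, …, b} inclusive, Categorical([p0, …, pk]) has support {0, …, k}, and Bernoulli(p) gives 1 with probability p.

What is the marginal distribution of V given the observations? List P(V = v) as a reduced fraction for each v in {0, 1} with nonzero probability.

P(V=0) = 17/45, P(V=1) = 28/45

Enumerate traces; 8 have nonzero weight after conditioning:
  (W=0, X=1, U=1, V=1, Z=2, Y=1) weight 1/72
  (W=0, X=1, U=1, V=1, Z=2, Y=2) weight 1/72
  (W=0, X=2, U=0, V=0, Z=3, Y=1) weight 1/144
  (W=0, X=2, U=0, V=0, Z=3, Y=2) weight 1/144
  (W=1, X=1, U=1, V=1, Z=2, Y=1) weight 1/96
  (W=1, X=1, U=1, V=1, Z=2, Y=2) weight 1/96
  (W=1, X=2, U=0, V=0, Z=3, Y=1) weight 1/128
  (W=1, X=2, U=0, V=0, Z=3, Y=2) weight 1/128
Group by V:
  weight(V=0) = 17/576
  weight(V=1) = 7/144
Total weight = 17/576 + 7/144 = 5/64
P(V=0 | obs) = 17/576 / 5/64 = 17/45
P(V=1 | obs) = 7/144 / 5/64 = 28/45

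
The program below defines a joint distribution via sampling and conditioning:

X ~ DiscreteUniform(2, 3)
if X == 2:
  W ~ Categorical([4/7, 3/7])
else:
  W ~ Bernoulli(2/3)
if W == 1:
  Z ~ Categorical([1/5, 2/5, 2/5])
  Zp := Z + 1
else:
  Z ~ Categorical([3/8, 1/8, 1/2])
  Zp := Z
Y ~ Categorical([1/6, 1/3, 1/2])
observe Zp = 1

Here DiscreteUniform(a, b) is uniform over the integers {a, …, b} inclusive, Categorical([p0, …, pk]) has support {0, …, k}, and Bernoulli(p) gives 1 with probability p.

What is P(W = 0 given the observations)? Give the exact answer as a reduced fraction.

Enumerate traces; 12 have nonzero weight after conditioning:
  (X=2, W=0, Z=1, Y=0) weight 1/168
  (X=2, W=0, Z=1, Y=1) weight 1/84
  (X=2, W=0, Z=1, Y=2) weight 1/56
  (X=2, W=1, Z=0, Y=0) weight 1/140
  (X=2, W=1, Z=0, Y=1) weight 1/70
  (X=2, W=1, Z=0, Y=2) weight 3/140
  (X=3, W=0, Z=1, Y=0) weight 1/288
  (X=3, W=0, Z=1, Y=1) weight 1/144
  … 4 more
Group by W:
  weight(W=0) = 19/336
  weight(W=1) = 23/210
Total weight = 19/336 + 23/210 = 93/560
P(W=0 | obs) = 19/336 / 93/560 = 95/279
P(W=1 | obs) = 23/210 / 93/560 = 184/279

P(W = 0 | obs) = 95/279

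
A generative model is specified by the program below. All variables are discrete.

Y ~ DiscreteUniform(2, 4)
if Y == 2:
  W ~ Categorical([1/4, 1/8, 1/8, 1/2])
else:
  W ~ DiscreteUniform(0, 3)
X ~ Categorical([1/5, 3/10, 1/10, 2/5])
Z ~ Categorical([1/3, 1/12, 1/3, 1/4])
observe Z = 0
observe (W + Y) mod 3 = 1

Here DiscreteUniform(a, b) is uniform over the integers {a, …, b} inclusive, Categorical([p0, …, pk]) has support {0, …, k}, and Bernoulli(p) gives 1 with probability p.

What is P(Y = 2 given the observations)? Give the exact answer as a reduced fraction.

P(Y = 2 | obs) = 1/7

Enumerate traces; 16 have nonzero weight after conditioning:
  (Y=2, W=2, X=0, Z=0) weight 1/360
  (Y=2, W=2, X=1, Z=0) weight 1/240
  (Y=2, W=2, X=2, Z=0) weight 1/720
  (Y=2, W=2, X=3, Z=0) weight 1/180
  (Y=3, W=1, X=0, Z=0) weight 1/180
  (Y=3, W=1, X=1, Z=0) weight 1/120
  (Y=3, W=1, X=2, Z=0) weight 1/360
  (Y=3, W=1, X=3, Z=0) weight 1/90
  (Y=4, W=0, X=0, Z=0) weight 1/180
  … 7 more
Group by Y:
  weight(Y=2) = 1/72
  weight(Y=3) = 1/36
  weight(Y=4) = 1/18
Total weight = 1/72 + 1/36 + 1/18 = 7/72
P(Y=2 | obs) = 1/72 / 7/72 = 1/7
P(Y=3 | obs) = 1/36 / 7/72 = 2/7
P(Y=4 | obs) = 1/18 / 7/72 = 4/7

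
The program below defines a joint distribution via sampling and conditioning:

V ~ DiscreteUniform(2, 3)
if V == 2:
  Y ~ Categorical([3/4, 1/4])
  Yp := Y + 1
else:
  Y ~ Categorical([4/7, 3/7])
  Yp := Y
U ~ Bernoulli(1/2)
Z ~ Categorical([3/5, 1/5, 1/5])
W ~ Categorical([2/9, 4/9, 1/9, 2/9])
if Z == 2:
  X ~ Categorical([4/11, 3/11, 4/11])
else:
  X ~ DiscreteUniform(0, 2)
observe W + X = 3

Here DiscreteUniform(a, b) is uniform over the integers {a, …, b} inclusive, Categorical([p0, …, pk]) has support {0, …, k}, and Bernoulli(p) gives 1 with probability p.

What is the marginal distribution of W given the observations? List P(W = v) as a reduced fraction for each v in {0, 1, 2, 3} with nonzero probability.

Enumerate traces; 72 have nonzero weight after conditioning:
  (V=2, Y=0, U=0, Z=0, W=1, X=2) weight 1/60
  (V=2, Y=0, U=0, Z=0, W=2, X=1) weight 1/240
  (V=2, Y=0, U=0, Z=0, W=3, X=0) weight 1/120
  (V=2, Y=0, U=0, Z=1, W=1, X=2) weight 1/180
  (V=2, Y=0, U=0, Z=1, W=2, X=1) weight 1/720
  (V=2, Y=0, U=0, Z=1, W=3, X=0) weight 1/360
  (V=2, Y=0, U=0, Z=2, W=1, X=2) weight 1/165
  (V=2, Y=0, U=0, Z=2, W=2, X=1) weight 1/880
  … 64 more
Group by W:
  weight(W=1) = 224/1485
  weight(W=2) = 53/1485
  weight(W=3) = 112/1485
Total weight = 224/1485 + 53/1485 + 112/1485 = 389/1485
P(W=1 | obs) = 224/1485 / 389/1485 = 224/389
P(W=2 | obs) = 53/1485 / 389/1485 = 53/389
P(W=3 | obs) = 112/1485 / 389/1485 = 112/389

P(W=1) = 224/389, P(W=2) = 53/389, P(W=3) = 112/389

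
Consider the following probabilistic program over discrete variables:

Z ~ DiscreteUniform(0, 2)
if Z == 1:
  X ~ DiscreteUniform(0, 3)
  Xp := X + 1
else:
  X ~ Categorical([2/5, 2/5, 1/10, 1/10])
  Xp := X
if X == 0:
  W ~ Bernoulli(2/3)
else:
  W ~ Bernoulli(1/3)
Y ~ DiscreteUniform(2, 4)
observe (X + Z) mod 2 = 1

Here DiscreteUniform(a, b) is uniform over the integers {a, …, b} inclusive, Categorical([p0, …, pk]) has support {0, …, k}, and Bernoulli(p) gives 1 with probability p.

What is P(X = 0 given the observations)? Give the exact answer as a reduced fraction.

P(X = 0 | obs) = 1/6

Enumerate traces; 36 have nonzero weight after conditioning:
  (Z=0, X=1, W=0, Y=2) weight 4/135
  (Z=0, X=1, W=0, Y=3) weight 4/135
  (Z=0, X=1, W=0, Y=4) weight 4/135
  (Z=0, X=1, W=1, Y=2) weight 2/135
  (Z=0, X=1, W=1, Y=3) weight 2/135
  (Z=0, X=1, W=1, Y=4) weight 2/135
  (Z=0, X=3, W=0, Y=2) weight 1/135
  (Z=0, X=3, W=0, Y=3) weight 1/135
  (Z=1, X=0, W=0, Y=2) weight 1/108
  (Z=1, X=2, W=0, Y=2) weight 1/54
  … 26 more
Group by X:
  weight(X=0) = 1/12
  weight(X=1) = 4/15
  weight(X=2) = 1/12
  weight(X=3) = 1/15
Total weight = 1/12 + 4/15 + 1/12 + 1/15 = 1/2
P(X=0 | obs) = 1/12 / 1/2 = 1/6
P(X=1 | obs) = 4/15 / 1/2 = 8/15
P(X=2 | obs) = 1/12 / 1/2 = 1/6
P(X=3 | obs) = 1/15 / 1/2 = 2/15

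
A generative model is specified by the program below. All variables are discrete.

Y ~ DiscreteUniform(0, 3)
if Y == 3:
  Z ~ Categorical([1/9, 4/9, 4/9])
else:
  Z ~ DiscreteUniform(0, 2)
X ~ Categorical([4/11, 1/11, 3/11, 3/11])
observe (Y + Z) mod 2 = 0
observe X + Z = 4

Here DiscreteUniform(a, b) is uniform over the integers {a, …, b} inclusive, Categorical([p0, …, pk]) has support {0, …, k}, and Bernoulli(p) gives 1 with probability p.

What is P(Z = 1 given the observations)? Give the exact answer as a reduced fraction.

Enumerate traces; 4 have nonzero weight after conditioning:
  (Y=0, Z=2, X=2) weight 1/44
  (Y=1, Z=1, X=3) weight 1/44
  (Y=2, Z=2, X=2) weight 1/44
  (Y=3, Z=1, X=3) weight 1/33
Group by Z:
  weight(Z=1) = 7/132
  weight(Z=2) = 1/22
Total weight = 7/132 + 1/22 = 13/132
P(Z=1 | obs) = 7/132 / 13/132 = 7/13
P(Z=2 | obs) = 1/22 / 13/132 = 6/13

P(Z = 1 | obs) = 7/13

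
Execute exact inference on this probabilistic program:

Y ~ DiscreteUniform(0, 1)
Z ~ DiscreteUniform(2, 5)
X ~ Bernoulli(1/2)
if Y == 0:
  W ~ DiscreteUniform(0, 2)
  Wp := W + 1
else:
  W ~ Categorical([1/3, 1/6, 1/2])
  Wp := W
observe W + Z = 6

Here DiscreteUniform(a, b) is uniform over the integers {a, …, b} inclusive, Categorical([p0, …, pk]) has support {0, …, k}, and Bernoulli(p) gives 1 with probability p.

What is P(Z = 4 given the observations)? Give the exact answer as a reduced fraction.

P(Z = 4 | obs) = 5/8

Enumerate traces; 8 have nonzero weight after conditioning:
  (Y=0, Z=4, X=0, W=2) weight 1/48
  (Y=0, Z=4, X=1, W=2) weight 1/48
  (Y=0, Z=5, X=0, W=1) weight 1/48
  (Y=0, Z=5, X=1, W=1) weight 1/48
  (Y=1, Z=4, X=0, W=2) weight 1/32
  (Y=1, Z=4, X=1, W=2) weight 1/32
  (Y=1, Z=5, X=0, W=1) weight 1/96
  (Y=1, Z=5, X=1, W=1) weight 1/96
Group by Z:
  weight(Z=4) = 5/48
  weight(Z=5) = 1/16
Total weight = 5/48 + 1/16 = 1/6
P(Z=4 | obs) = 5/48 / 1/6 = 5/8
P(Z=5 | obs) = 1/16 / 1/6 = 3/8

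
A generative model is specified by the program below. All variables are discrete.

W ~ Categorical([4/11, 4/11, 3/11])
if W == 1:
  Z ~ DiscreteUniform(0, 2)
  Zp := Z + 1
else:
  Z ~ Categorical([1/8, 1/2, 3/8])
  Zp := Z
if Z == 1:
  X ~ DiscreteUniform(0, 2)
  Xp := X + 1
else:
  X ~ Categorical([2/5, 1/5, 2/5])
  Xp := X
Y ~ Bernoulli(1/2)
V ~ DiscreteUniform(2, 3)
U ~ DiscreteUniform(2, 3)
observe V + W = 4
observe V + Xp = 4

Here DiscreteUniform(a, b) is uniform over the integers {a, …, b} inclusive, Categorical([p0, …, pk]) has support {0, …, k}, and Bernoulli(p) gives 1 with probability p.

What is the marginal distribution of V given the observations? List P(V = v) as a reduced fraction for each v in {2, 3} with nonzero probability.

P(V=2) = 9/17, P(V=3) = 8/17

Enumerate traces; 24 have nonzero weight after conditioning:
  (W=1, Z=0, X=1, Y=0, V=3, U=2) weight 1/330
  (W=1, Z=0, X=1, Y=0, V=3, U=3) weight 1/330
  (W=1, Z=0, X=1, Y=1, V=3, U=2) weight 1/330
  (W=1, Z=0, X=1, Y=1, V=3, U=3) weight 1/330
  (W=1, Z=1, X=0, Y=0, V=3, U=2) weight 1/198
  (W=1, Z=1, X=0, Y=0, V=3, U=3) weight 1/198
  (W=1, Z=1, X=0, Y=1, V=3, U=2) weight 1/198
  (W=1, Z=1, X=0, Y=1, V=3, U=3) weight 1/198
  (W=2, Z=0, X=2, Y=0, V=2, U=2) weight 3/1760
  … 15 more
Group by V:
  weight(V=2) = 1/20
  weight(V=3) = 2/45
Total weight = 1/20 + 2/45 = 17/180
P(V=2 | obs) = 1/20 / 17/180 = 9/17
P(V=3 | obs) = 2/45 / 17/180 = 8/17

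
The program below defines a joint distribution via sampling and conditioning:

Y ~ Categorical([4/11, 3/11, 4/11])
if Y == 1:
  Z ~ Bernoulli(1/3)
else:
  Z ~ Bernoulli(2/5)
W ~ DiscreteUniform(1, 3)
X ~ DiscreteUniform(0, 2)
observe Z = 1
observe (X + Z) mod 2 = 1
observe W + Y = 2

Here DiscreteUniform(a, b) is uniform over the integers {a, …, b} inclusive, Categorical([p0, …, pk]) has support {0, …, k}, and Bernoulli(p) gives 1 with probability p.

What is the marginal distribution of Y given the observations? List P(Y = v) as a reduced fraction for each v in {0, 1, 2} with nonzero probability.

P(Y=0) = 8/13, P(Y=1) = 5/13

Enumerate traces; 4 have nonzero weight after conditioning:
  (Y=0, Z=1, W=2, X=0) weight 8/495
  (Y=0, Z=1, W=2, X=2) weight 8/495
  (Y=1, Z=1, W=1, X=0) weight 1/99
  (Y=1, Z=1, W=1, X=2) weight 1/99
Group by Y:
  weight(Y=0) = 16/495
  weight(Y=1) = 2/99
Total weight = 16/495 + 2/99 = 26/495
P(Y=0 | obs) = 16/495 / 26/495 = 8/13
P(Y=1 | obs) = 2/99 / 26/495 = 5/13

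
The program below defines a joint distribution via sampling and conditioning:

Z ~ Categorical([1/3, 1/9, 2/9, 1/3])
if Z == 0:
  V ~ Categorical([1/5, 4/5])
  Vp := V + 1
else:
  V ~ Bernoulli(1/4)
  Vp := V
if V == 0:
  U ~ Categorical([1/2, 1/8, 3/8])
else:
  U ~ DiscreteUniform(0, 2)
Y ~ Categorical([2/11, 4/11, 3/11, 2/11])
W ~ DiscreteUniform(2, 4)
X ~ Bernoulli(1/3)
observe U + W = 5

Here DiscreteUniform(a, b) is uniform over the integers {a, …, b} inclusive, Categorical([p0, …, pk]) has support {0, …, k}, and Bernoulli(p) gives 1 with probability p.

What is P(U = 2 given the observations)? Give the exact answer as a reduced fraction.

P(U = 2 | obs) = 257/412

Enumerate traces; 128 have nonzero weight after conditioning:
  (Z=0, V=0, U=1, Y=0, W=4, X=0) weight 1/2970
  (Z=0, V=0, U=1, Y=0, W=4, X=1) weight 1/5940
  (Z=0, V=0, U=1, Y=1, W=4, X=0) weight 1/1485
  (Z=0, V=0, U=1, Y=1, W=4, X=1) weight 1/2970
  (Z=0, V=0, U=1, Y=2, W=4, X=0) weight 1/1980
  (Z=0, V=0, U=1, Y=2, W=4, X=1) weight 1/3960
  (Z=0, V=0, U=1, Y=3, W=4, X=0) weight 1/2970
  (Z=0, V=0, U=1, Y=3, W=4, X=1) weight 1/5940
  (Z=0, V=0, U=2, Y=0, W=3, X=0) weight 1/990
  … 119 more
Group by U:
  weight(U=1) = 31/432
  weight(U=2) = 257/2160
Total weight = 31/432 + 257/2160 = 103/540
P(U=1 | obs) = 31/432 / 103/540 = 155/412
P(U=2 | obs) = 257/2160 / 103/540 = 257/412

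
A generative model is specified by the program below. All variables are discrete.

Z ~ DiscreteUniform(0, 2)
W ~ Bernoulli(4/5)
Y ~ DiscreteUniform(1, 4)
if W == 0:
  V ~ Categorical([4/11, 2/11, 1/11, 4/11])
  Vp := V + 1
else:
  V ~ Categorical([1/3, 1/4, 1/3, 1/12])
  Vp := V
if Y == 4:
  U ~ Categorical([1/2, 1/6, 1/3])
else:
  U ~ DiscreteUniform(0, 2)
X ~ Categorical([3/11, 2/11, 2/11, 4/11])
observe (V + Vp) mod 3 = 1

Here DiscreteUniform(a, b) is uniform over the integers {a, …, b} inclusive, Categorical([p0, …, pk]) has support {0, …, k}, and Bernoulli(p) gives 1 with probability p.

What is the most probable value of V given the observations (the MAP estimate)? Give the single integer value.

argmax_v P(V = v | obs) = 2

Enumerate traces; 432 have nonzero weight after conditioning:
  (Z=0, W=0, Y=1, V=0, U=0, X=0) weight 1/1815
  (Z=0, W=0, Y=1, V=0, U=0, X=1) weight 2/5445
  (Z=0, W=0, Y=1, V=0, U=0, X=2) weight 2/5445
  (Z=0, W=0, Y=1, V=0, U=0, X=3) weight 4/5445
  (Z=0, W=0, Y=1, V=0, U=1, X=0) weight 1/1815
  (Z=0, W=0, Y=1, V=0, U=1, X=1) weight 2/5445
  (Z=0, W=0, Y=1, V=0, U=1, X=2) weight 2/5445
  (Z=0, W=0, Y=1, V=0, U=1, X=3) weight 4/5445
  (Z=0, W=0, Y=1, V=3, U=0, X=0) weight 1/1815
  (Z=0, W=1, Y=1, V=2, U=0, X=0) weight 1/495
  … 422 more
Group by V:
  weight(V=0) = 4/55
  weight(V=2) = 4/15
  weight(V=3) = 4/55
Total weight = 4/55 + 4/15 + 4/55 = 68/165
P(V=0 | obs) = 4/55 / 68/165 = 3/17
P(V=2 | obs) = 4/15 / 68/165 = 11/17
P(V=3 | obs) = 4/55 / 68/165 = 3/17
argmax = 2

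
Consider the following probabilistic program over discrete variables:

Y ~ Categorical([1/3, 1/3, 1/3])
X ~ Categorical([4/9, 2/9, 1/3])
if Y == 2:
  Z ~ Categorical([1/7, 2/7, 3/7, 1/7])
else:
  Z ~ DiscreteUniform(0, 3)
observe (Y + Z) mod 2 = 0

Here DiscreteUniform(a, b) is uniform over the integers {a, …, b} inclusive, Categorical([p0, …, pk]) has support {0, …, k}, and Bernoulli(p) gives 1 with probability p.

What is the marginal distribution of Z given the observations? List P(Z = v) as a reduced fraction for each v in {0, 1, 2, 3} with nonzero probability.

Enumerate traces; 18 have nonzero weight after conditioning:
  (Y=0, X=0, Z=0) weight 1/27
  (Y=0, X=0, Z=2) weight 1/27
  (Y=0, X=1, Z=0) weight 1/54
  (Y=0, X=1, Z=2) weight 1/54
  (Y=0, X=2, Z=0) weight 1/36
  (Y=0, X=2, Z=2) weight 1/36
  (Y=1, X=0, Z=1) weight 1/27
  (Y=1, X=0, Z=3) weight 1/27
  … 10 more
Group by Z:
  weight(Z=0) = 11/84
  weight(Z=1) = 1/12
  weight(Z=2) = 19/84
  weight(Z=3) = 1/12
Total weight = 11/84 + 1/12 + 19/84 + 1/12 = 11/21
P(Z=0 | obs) = 11/84 / 11/21 = 1/4
P(Z=1 | obs) = 1/12 / 11/21 = 7/44
P(Z=2 | obs) = 19/84 / 11/21 = 19/44
P(Z=3 | obs) = 1/12 / 11/21 = 7/44

P(Z=0) = 1/4, P(Z=1) = 7/44, P(Z=2) = 19/44, P(Z=3) = 7/44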